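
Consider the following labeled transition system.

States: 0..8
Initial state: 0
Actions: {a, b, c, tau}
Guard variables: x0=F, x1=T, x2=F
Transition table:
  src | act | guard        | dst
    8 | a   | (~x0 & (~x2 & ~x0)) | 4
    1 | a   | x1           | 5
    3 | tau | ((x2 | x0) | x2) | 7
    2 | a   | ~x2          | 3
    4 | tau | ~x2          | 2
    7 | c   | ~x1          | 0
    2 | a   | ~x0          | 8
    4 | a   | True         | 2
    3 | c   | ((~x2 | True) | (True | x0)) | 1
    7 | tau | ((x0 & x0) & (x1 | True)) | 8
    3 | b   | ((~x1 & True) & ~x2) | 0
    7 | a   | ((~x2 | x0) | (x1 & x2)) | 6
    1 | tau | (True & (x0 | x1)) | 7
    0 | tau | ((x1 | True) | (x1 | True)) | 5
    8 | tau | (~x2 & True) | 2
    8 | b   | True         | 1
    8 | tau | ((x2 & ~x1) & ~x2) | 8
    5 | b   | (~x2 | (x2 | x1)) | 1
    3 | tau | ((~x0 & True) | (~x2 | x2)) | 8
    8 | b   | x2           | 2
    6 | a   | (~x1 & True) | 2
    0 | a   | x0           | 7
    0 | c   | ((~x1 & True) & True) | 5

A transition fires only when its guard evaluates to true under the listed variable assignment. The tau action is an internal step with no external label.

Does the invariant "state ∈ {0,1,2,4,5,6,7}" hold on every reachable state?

Safe = {0,1,2,4,5,6,7}
R = {0,1,5,6,7}
  0: ✓
  1: ✓
  5: ✓
  6: ✓
  7: ✓

Answer: INVARIANT HOLDS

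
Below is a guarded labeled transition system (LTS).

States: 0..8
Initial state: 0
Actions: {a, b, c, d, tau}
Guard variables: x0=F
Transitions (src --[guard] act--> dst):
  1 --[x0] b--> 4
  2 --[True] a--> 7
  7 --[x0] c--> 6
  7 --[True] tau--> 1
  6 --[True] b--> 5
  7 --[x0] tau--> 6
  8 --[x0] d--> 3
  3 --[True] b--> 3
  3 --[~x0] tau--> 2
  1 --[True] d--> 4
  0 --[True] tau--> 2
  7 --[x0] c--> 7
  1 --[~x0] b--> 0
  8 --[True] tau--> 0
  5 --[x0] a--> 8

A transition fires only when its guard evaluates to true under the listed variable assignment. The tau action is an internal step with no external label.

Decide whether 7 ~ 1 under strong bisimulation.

Answer: NOT BISIMILAR

Trace:
Refine partition for ~:
  P[0] = {{0,1,2,3,4,5,6,7,8}}
  P[1] = {{0,7,8},{1},{2},{3},{4,5},{6}}
  P[2] = {{0},{1},{2},{3},{4,5},{6},{7},{8}}
stable after 3 split(s): 8 block(s)
class of 7: {7}; class of 1: {1}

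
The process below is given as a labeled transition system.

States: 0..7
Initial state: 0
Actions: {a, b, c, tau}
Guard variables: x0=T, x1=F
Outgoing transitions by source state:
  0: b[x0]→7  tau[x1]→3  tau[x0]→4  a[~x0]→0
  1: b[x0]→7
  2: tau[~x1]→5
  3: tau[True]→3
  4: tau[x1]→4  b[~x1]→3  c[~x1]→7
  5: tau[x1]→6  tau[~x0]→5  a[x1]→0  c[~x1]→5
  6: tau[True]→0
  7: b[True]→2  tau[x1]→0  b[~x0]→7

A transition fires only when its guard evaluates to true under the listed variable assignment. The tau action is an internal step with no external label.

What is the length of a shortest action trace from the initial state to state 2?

Layered search for 2:
  depth 0: {0}
  depth 1: {4,7}
  depth 2: {2,3}
depth(2)=2, e.g. b·b

Answer: 2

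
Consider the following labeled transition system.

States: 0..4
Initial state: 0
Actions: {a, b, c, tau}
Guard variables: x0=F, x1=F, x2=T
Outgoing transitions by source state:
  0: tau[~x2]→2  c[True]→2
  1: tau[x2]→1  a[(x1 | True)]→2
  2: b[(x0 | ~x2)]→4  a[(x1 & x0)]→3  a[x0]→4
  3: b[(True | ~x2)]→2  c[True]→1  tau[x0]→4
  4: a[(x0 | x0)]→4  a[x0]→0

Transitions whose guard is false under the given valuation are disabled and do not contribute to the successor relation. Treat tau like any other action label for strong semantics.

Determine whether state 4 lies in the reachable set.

Answer: UNREACHABLE

Trace:
5 transition(s) survive guard evaluation.
depth 0: {0}
depth 1: {2}  now seen {0,2}
Reach set: {0,2}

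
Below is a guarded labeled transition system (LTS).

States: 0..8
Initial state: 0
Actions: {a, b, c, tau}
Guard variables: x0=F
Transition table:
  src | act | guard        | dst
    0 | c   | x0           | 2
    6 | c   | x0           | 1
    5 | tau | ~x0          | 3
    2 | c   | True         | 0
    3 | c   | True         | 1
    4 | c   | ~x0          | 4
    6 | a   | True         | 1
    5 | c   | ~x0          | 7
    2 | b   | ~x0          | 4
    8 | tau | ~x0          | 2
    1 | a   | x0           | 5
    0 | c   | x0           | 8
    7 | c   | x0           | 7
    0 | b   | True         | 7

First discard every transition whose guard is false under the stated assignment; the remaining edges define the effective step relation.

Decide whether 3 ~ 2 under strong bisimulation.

Compute ~ classes (split until stable):
  π0 = {{0,1,2,3,4,5,6,7,8}}
  π1 = {{0},{1,7},{2},{3,4},{5},{6},{8}}
  π2 = {{0},{1,7},{2},{3},{4},{5},{6},{8}}
stable after 3 split(s): 8 block(s)
3∈{3}, 2∈{2}

Answer: NOT BISIMILAR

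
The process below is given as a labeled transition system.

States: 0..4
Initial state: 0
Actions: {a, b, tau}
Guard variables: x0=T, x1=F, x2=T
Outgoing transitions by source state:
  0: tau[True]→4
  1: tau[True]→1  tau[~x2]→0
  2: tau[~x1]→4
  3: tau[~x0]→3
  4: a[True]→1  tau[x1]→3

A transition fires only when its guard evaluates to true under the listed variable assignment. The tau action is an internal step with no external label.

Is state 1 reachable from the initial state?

Guard filter leaves 4 enabled edge(s).
Layer 0: {0}
Layer 1: {4}  now seen {0,4}
Layer 2: {1}  now seen {0,1,4}
Reachable = {0,1,4}
trace reaching 1: tau·a

Answer: REACHABLE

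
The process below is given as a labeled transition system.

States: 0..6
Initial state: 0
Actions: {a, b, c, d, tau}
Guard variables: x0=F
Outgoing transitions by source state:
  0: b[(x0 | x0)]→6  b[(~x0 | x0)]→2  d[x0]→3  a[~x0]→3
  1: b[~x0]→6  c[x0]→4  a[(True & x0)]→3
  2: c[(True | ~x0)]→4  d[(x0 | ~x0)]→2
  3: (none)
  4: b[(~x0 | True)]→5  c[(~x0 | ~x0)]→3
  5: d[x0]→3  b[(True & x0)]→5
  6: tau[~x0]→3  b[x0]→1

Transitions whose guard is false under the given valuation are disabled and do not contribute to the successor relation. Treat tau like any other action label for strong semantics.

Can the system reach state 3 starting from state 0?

8 transition(s) survive guard evaluation.
L0 = {0}
L1 = {2,3}  now seen {0,2,3}
L2 = {4}  now seen {0,2,3,4}
L3 = {5}  now seen {0,2,3,4,5}
Reachable = {0,2,3,4,5}
trace reaching 3: a

Answer: REACHABLE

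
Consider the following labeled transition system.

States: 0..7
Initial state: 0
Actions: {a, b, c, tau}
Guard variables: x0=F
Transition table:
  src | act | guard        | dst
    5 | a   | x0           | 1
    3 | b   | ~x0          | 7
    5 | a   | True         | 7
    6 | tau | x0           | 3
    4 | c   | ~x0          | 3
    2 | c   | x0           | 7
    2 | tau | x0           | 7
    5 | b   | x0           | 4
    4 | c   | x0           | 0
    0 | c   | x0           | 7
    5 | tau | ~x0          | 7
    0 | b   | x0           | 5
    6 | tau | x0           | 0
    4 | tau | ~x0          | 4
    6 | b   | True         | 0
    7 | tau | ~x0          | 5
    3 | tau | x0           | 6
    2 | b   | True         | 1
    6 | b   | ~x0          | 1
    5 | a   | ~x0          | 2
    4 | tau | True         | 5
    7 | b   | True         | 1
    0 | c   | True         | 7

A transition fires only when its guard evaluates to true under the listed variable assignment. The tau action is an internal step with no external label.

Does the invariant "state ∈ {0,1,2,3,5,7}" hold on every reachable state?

Safe = {0,1,2,3,5,7}
R = {0,1,2,5,7}
  0: ✓
  1: ✓
  2: ✓
  5: ✓
  7: ✓

Answer: INVARIANT HOLDS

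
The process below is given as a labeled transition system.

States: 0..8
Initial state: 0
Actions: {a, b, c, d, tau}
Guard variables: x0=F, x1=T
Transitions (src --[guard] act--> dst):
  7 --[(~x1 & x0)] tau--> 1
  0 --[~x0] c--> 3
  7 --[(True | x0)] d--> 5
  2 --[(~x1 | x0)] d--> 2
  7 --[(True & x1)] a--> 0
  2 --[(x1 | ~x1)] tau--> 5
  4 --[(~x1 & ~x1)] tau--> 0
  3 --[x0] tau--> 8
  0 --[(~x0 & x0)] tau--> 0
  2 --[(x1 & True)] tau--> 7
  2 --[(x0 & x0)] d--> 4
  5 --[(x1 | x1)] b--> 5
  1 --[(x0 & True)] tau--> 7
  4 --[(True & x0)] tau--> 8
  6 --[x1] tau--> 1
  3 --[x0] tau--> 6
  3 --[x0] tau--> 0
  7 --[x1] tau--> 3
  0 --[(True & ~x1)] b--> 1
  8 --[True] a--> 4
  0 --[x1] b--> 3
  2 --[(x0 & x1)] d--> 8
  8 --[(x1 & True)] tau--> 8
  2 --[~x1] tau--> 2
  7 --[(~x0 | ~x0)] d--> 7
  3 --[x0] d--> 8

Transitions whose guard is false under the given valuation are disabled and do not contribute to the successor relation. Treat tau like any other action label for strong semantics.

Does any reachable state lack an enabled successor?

Reach set: {0,3}
  0: b→3  c→3  [2 exit(s)]
  3: ∅  [STUCK]
witness 3: c

Answer: DEADLOCK at state 3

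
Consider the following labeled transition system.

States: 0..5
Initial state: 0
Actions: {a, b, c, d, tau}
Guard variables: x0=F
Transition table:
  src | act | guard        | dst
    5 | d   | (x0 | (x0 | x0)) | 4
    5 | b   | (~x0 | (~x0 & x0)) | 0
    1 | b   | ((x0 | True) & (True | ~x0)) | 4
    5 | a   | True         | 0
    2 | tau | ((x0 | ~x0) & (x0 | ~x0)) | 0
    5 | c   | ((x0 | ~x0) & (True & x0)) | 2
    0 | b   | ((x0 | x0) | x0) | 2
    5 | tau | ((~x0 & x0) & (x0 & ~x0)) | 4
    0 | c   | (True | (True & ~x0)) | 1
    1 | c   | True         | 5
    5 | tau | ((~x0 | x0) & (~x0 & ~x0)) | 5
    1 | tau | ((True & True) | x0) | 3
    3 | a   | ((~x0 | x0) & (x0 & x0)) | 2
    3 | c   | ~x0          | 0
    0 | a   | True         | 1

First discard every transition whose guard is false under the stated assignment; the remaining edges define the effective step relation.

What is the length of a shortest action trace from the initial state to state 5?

Answer: 2

Analysis:
Layered search for 5:
  L0 = {0}
  L1 = {1}
  L2 = {3,4,5}
5 enters at depth 2; path a·c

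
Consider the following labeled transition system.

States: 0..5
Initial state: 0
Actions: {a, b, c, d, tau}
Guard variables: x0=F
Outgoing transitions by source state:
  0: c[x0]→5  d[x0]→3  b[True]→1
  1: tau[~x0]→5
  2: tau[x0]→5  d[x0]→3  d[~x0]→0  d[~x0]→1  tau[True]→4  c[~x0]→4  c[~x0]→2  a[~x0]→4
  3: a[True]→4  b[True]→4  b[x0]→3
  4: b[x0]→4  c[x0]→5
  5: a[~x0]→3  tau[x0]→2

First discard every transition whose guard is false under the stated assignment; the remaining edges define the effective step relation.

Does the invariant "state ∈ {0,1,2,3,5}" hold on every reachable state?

Answer: INVARIANT VIOLATED at state 4

Analysis:
Inv-set: {0,1,2,3,5}
R = {0,1,3,4,5}
  0: ✓
  1: ✓
  3: ✓
  4: VIOLATES
  5: ✓
counterexample path to 4: b·tau·a·a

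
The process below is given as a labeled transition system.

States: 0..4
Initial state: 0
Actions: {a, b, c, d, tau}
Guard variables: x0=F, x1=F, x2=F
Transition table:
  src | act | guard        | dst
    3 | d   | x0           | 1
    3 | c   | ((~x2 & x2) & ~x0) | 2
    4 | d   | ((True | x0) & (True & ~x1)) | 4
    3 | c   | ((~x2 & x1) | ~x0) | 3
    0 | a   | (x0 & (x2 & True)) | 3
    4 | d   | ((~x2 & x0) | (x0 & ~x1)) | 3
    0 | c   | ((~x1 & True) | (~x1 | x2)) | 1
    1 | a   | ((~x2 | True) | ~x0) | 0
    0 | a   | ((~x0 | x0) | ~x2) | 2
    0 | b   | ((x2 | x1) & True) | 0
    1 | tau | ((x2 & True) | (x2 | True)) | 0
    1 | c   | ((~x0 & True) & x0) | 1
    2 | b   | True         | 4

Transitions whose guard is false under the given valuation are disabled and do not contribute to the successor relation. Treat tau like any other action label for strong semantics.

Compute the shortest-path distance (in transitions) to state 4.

Answer: 2

Analysis:
Breadth-first toward 4:
  Layer 0: {0}
  Layer 1: {1,2}
  Layer 2: {4}
4 enters at depth 2; path a·b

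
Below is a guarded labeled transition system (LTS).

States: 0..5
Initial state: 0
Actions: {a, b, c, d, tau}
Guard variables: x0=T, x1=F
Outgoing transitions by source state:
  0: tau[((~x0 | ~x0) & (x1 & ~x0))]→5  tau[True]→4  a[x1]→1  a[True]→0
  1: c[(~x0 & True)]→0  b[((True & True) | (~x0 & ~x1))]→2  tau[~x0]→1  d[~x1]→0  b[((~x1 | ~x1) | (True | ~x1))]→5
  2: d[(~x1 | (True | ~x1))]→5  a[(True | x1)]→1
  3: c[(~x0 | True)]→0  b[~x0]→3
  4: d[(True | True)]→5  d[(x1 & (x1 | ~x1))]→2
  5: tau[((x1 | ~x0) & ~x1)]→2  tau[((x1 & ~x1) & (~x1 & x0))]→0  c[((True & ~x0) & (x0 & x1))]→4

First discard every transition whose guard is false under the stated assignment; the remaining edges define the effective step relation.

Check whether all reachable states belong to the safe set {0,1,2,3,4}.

Answer: INVARIANT VIOLATED at state 5

Working:
Allowed set {0,1,2,3,4}
Reach set: {0,4,5}
  0: ✓
  4: ✓
  5: ✗ unsafe
reach 5 via tau·d — violates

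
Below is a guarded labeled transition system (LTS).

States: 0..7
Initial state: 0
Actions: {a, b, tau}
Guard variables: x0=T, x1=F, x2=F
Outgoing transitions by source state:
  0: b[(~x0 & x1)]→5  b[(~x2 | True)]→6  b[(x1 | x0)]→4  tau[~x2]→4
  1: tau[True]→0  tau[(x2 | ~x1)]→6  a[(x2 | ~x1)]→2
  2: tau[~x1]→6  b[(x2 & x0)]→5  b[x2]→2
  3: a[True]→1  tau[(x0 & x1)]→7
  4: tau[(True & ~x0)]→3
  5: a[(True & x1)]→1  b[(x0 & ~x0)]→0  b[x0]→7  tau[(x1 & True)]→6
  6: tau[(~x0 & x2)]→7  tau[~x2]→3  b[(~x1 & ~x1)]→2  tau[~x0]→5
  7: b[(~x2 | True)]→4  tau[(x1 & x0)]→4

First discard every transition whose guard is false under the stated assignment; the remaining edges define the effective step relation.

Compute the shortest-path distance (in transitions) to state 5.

Breadth-first toward 5:
  Layer 0: {0}
  Layer 1: {4,6}
  Layer 2: {2,3}
  Layer 3: {1}
5 never appears.

Answer: UNREACHABLE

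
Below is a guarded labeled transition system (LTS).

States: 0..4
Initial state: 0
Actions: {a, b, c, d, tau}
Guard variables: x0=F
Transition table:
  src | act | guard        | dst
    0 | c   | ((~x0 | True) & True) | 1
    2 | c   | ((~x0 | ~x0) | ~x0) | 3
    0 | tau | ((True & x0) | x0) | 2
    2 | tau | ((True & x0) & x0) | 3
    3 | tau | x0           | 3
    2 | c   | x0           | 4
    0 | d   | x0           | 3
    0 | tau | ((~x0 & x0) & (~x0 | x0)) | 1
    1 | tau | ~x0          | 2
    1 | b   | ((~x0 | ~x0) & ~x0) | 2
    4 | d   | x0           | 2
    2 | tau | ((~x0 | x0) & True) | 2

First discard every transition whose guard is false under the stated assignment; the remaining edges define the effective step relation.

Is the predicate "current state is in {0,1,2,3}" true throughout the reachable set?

Answer: INVARIANT HOLDS

Trace:
Safe = {0,1,2,3}
Reach set: {0,1,2,3}
  0: ok
  1: ok
  2: ok
  3: ok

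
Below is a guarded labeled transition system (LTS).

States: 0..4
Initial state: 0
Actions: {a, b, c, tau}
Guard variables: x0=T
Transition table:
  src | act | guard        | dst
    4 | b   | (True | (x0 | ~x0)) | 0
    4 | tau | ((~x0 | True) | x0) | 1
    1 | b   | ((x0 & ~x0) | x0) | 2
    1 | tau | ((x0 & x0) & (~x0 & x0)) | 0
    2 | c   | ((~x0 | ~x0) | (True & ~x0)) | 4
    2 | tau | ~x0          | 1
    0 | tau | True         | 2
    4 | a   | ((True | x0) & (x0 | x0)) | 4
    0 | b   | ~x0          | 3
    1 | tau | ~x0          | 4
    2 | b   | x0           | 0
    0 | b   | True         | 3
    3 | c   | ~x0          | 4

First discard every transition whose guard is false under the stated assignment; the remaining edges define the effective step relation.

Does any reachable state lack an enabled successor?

Answer: DEADLOCK at state 3

Working:
Reach set: {0,2,3}
  0: b→3  tau→2  [2 out]
  2: b→0  [1 out]
  3: ∅  [deadlock]
Path to 3: b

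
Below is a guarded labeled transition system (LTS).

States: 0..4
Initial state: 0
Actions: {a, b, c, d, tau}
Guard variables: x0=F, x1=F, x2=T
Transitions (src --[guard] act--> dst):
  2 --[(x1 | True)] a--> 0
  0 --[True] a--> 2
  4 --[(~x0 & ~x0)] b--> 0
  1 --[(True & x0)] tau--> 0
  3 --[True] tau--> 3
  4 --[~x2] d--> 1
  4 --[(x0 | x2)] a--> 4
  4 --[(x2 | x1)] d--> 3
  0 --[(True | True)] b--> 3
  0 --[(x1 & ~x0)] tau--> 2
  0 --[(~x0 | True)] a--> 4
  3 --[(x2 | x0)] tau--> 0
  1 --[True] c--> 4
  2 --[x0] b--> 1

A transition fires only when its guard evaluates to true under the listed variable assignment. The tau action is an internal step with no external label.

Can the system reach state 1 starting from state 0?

Guard filter leaves 10 enabled edge(s).
Layer 0: {0}
Layer 1: {2,3,4}  now seen {0,2,3,4}
R = {0,2,3,4}

Answer: UNREACHABLE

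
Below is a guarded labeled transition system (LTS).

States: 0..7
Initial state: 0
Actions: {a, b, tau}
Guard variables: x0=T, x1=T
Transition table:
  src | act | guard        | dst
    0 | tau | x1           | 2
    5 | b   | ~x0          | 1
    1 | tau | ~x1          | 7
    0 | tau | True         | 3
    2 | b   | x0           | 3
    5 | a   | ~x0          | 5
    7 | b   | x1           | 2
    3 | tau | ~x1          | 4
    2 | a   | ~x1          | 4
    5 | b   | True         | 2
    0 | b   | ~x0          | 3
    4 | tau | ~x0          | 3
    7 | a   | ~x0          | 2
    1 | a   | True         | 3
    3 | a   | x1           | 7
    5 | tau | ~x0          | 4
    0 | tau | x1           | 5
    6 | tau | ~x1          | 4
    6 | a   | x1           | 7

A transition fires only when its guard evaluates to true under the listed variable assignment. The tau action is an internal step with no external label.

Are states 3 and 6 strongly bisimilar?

Bisimulation quotient by refinement:
  round 0: {{0,1,2,3,4,5,6,7}}
  round 1: {{0},{1,3,6},{2,5,7},{4}}
  round 2: {{0},{1},{2},{3,6},{4},{5,7}}
6 equivalence class(es) (converged in 3)
[3]={3,6}  [6]={3,6}

Answer: BISIMILAR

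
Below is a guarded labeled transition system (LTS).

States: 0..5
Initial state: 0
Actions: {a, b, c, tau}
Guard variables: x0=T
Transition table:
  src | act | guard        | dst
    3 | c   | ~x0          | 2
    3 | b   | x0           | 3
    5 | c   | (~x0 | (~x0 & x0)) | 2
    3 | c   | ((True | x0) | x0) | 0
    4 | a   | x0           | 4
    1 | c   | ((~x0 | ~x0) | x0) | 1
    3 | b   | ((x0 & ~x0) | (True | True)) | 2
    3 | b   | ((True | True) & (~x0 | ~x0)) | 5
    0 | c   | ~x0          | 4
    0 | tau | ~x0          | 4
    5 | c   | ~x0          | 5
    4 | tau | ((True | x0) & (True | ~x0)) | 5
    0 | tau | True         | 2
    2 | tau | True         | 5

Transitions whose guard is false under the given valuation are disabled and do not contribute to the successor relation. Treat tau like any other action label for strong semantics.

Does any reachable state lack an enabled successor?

Answer: DEADLOCK at state 5

Trace:
Reachable = {0,2,5}
  0: tau→2  [1 out]
  2: tau→5  [1 out]
  5: ∅  [no exit]
trace reaching 5: tau·tau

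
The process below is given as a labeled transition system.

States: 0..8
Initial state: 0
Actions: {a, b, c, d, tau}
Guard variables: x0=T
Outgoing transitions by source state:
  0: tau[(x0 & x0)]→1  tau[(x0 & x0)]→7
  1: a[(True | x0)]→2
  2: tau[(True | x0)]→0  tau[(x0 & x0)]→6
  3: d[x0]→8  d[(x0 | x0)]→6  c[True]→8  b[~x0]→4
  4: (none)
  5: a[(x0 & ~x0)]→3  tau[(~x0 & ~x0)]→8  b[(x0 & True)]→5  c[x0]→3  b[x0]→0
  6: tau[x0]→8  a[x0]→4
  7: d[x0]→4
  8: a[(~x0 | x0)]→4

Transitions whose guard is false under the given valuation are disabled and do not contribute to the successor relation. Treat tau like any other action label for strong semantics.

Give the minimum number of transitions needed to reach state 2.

Layered search for 2:
  L0 = {0}
  L1 = {1,7}
  L2 = {2,4}
depth(2)=2, e.g. tau·a

Answer: 2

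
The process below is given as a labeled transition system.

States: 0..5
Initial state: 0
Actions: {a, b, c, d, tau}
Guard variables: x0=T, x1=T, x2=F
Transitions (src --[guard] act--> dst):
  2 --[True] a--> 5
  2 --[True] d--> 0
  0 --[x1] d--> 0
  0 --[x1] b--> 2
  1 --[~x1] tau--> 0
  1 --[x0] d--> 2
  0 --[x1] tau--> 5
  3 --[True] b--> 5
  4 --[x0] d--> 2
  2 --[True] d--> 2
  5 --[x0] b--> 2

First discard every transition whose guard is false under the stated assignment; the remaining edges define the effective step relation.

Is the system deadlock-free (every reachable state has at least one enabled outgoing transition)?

Reach set: {0,2,5}
  0: b→2  d→0  tau→5  [3 exit(s)]
  2: a→5  d→0  d→2  [3 exit(s)]
  5: b→2  [1 exit(s)]

Answer: DEADLOCK-FREE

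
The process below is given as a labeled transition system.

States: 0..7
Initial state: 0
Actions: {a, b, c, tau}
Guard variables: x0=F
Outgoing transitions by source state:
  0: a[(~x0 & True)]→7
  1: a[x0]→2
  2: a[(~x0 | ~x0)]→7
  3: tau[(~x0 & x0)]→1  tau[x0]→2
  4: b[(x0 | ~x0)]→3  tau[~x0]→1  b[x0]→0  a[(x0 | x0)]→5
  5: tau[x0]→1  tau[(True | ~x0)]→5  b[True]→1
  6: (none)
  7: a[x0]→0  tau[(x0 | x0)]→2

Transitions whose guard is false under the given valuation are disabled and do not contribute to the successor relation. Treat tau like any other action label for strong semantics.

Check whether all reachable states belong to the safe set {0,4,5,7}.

Answer: INVARIANT HOLDS

Working:
Inv-set: {0,4,5,7}
Reach set: {0,7}
  0: safe
  7: safe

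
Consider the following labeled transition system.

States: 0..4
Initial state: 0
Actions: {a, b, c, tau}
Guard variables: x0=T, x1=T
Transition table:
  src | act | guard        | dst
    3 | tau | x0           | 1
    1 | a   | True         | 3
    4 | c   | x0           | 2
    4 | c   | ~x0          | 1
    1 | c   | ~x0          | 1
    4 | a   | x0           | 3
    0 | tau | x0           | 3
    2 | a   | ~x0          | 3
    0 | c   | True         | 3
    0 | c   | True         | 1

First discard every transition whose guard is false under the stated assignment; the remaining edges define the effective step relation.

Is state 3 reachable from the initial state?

7 transition(s) survive guard evaluation.
Layer 0: {0}
Layer 1: {1,3}  cumulative {0,1,3}
Reachable = {0,1,3}
trace reaching 3: tau

Answer: REACHABLE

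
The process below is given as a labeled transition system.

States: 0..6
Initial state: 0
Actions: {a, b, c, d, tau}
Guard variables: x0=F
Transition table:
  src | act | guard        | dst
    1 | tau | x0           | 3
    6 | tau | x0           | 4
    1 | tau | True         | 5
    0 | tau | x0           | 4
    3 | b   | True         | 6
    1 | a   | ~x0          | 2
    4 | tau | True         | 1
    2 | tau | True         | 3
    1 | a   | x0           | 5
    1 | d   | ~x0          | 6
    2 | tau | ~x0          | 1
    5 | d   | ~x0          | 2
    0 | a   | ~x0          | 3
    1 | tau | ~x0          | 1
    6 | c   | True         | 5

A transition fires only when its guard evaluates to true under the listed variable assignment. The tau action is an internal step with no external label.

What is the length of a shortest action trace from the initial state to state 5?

Answer: 3

Analysis:
BFS to 5:
  depth 0: {0}
  depth 1: {3}
  depth 2: {6}
  depth 3: {5}
first hit 5 at d=3 via a·b·c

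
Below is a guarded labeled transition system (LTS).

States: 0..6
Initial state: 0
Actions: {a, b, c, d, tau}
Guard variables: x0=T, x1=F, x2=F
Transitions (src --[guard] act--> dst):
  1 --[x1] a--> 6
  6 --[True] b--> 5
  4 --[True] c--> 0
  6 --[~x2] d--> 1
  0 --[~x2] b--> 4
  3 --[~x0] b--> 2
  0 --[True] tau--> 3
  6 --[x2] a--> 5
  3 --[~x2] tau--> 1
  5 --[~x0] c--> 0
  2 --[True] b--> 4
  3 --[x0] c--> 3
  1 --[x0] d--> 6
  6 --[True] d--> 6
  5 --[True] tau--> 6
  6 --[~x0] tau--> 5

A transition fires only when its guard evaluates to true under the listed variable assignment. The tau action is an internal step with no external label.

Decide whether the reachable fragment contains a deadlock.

Reachable = {0,1,3,4,5,6}
  0: b→4  tau→3  [deg 2]
  1: d→6  [deg 1]
  3: c→3  tau→1  [deg 2]
  4: c→0  [deg 1]
  5: tau→6  [deg 1]
  6: b→5  d→1  d→6  [deg 3]

Answer: DEADLOCK-FREE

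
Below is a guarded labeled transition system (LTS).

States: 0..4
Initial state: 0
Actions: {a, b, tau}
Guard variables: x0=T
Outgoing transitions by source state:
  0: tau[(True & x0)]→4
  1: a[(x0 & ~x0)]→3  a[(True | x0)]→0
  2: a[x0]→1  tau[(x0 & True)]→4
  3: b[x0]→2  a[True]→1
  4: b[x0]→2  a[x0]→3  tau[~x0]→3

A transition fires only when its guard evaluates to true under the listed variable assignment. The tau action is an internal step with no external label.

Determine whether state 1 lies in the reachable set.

8 transition(s) survive guard evaluation.
depth 0: {0}
depth 1: {4}  total {0,4}
depth 2: {2,3}  total {0,2,3,4}
depth 3: {1}  total {0,1,2,3,4}
Reachable = {0,1,2,3,4}
Path to 1: tau·b·a

Answer: REACHABLE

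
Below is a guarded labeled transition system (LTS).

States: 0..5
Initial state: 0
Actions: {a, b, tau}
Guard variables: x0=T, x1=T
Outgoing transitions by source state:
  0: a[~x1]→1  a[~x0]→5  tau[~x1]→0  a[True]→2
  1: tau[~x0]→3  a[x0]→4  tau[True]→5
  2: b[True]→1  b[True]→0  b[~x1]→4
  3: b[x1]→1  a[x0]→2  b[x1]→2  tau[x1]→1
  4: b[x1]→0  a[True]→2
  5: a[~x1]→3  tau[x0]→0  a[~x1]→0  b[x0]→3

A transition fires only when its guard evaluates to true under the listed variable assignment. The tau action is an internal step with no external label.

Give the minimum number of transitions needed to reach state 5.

Breadth-first toward 5:
  depth 0: {0}
  depth 1: {2}
  depth 2: {1}
  depth 3: {4,5}
depth(5)=3, e.g. a·b·tau

Answer: 3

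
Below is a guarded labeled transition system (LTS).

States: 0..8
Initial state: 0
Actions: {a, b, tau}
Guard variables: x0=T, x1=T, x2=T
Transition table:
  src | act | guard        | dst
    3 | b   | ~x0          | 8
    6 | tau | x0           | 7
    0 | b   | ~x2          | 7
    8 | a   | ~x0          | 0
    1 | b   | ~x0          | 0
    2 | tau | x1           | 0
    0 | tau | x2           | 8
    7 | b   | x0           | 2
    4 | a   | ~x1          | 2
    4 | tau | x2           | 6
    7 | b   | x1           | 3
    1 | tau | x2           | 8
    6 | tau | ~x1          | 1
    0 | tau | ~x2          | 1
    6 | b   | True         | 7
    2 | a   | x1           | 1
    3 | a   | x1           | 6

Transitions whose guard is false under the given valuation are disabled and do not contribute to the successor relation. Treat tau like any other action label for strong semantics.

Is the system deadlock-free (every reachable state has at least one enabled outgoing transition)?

Answer: DEADLOCK at state 8

Working:
Reach set: {0,8}
  0: tau→8  [1 out]
  8: ∅  [deadlock]
trace reaching 8: tau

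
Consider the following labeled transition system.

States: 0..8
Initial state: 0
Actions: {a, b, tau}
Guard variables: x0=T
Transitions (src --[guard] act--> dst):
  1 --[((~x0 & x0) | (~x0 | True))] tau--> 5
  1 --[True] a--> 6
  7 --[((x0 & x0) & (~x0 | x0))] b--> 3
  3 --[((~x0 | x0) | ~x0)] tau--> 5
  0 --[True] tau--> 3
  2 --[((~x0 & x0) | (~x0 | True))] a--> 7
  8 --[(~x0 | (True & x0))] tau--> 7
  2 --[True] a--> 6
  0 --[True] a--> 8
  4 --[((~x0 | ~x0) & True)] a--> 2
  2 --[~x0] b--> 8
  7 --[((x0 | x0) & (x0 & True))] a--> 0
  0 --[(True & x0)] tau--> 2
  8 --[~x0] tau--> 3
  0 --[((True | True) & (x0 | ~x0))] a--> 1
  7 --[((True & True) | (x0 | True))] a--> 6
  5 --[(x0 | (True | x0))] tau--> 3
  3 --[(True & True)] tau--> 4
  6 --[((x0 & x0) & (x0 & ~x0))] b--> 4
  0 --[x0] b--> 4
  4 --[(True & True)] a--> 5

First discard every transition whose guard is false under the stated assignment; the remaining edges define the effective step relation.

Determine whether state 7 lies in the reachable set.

17 transition(s) survive guard evaluation.
depth 0: {0}
depth 1: {1,2,3,4,8}  total {0,1,2,3,4,8}
depth 2: {5,6,7}  total {0,1,2,3,4,5,6,7,8}
Reachable = {0,1,2,3,4,5,6,7,8}
trace reaching 7: tau·a

Answer: REACHABLE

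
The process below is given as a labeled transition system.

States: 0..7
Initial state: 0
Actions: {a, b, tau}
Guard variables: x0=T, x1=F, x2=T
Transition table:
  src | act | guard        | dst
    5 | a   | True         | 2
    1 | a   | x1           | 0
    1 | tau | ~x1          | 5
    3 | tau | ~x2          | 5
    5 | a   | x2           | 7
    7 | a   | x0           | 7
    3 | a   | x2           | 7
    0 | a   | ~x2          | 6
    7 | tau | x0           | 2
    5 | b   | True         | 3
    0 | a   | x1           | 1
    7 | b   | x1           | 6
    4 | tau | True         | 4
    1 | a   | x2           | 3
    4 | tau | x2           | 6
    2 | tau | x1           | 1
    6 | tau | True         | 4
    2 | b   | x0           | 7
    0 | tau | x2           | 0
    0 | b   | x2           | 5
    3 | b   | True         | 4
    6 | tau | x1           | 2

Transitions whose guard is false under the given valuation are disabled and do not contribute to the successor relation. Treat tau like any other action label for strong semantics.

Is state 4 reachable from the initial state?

Guard filter leaves 15 enabled edge(s).
L0 = {0}
L1 = {5}  total {0,5}
L2 = {2,3,7}  total {0,2,3,5,7}
L3 = {4}  total {0,2,3,4,5,7}
L4 = {6}  total {0,2,3,4,5,6,7}
R = {0,2,3,4,5,6,7}
Path to 4: b·b·b

Answer: REACHABLE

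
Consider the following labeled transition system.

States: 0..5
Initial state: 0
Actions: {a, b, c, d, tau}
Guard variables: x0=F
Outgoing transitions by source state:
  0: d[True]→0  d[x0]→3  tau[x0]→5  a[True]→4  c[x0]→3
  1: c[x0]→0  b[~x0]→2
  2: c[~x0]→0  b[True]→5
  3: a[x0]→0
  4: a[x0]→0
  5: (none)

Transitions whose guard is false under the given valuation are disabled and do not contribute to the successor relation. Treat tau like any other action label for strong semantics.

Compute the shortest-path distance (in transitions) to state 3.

Answer: UNREACHABLE

Working:
BFS to 3:
  Layer 0: {0}
  Layer 1: {4}
3 never appears.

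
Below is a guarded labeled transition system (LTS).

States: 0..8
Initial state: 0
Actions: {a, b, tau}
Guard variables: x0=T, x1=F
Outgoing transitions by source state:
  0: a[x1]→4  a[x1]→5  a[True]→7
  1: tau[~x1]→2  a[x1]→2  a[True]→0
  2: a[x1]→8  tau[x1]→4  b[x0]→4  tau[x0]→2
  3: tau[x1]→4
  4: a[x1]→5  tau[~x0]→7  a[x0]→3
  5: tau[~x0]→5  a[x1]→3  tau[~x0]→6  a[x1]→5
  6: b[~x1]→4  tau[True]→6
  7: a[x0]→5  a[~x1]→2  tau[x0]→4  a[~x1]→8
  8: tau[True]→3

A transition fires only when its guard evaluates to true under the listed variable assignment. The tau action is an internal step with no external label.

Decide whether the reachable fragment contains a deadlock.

Answer: DEADLOCK at state 3

Trace:
R = {0,2,3,4,5,7,8}
  0: a→7  [1 exit(s)]
  2: b→4  tau→2  [2 exit(s)]
  3: ∅  [STUCK]
  4: a→3  [1 exit(s)]
  5: ∅  [STUCK]
  7: a→2  a→5  a→8  tau→4  [4 exit(s)]
  8: tau→3  [1 exit(s)]
Path to 3: a·a·tau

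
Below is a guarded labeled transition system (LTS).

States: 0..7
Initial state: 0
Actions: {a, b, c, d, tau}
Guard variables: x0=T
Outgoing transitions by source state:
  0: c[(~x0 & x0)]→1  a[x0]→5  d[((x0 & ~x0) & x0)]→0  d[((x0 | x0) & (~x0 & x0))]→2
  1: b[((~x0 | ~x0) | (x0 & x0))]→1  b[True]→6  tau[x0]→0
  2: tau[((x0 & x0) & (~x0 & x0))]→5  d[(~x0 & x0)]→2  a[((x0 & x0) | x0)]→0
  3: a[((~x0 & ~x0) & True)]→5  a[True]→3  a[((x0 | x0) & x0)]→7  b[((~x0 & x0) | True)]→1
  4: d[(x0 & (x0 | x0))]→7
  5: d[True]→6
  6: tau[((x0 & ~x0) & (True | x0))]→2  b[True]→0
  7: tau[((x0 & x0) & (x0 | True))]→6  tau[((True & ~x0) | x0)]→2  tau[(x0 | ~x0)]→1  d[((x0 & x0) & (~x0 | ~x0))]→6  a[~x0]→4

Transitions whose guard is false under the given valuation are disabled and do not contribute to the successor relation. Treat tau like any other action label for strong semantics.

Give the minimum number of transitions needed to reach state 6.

Breadth-first toward 6:
  L0 = {0}
  L1 = {5}
  L2 = {6}
depth(6)=2, e.g. a·d

Answer: 2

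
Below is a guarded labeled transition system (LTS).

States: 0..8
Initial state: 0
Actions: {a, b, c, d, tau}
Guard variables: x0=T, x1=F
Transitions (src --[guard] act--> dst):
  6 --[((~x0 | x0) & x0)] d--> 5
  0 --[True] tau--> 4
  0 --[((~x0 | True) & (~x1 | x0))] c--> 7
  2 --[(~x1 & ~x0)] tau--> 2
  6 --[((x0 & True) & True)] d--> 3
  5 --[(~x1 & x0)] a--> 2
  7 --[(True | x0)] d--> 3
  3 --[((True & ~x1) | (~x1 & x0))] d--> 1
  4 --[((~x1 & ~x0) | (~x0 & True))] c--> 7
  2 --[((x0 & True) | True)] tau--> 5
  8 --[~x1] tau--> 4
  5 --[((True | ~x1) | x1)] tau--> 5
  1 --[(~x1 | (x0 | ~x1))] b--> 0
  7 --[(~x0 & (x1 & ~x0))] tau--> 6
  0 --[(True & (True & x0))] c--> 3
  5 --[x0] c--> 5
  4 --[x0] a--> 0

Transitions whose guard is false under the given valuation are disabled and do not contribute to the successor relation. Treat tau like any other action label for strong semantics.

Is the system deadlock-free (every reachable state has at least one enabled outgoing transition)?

Reach set: {0,1,3,4,7}
  0: c→3  c→7  tau→4  [3 exit(s)]
  1: b→0  [1 exit(s)]
  3: d→1  [1 exit(s)]
  4: a→0  [1 exit(s)]
  7: d→3  [1 exit(s)]

Answer: DEADLOCK-FREE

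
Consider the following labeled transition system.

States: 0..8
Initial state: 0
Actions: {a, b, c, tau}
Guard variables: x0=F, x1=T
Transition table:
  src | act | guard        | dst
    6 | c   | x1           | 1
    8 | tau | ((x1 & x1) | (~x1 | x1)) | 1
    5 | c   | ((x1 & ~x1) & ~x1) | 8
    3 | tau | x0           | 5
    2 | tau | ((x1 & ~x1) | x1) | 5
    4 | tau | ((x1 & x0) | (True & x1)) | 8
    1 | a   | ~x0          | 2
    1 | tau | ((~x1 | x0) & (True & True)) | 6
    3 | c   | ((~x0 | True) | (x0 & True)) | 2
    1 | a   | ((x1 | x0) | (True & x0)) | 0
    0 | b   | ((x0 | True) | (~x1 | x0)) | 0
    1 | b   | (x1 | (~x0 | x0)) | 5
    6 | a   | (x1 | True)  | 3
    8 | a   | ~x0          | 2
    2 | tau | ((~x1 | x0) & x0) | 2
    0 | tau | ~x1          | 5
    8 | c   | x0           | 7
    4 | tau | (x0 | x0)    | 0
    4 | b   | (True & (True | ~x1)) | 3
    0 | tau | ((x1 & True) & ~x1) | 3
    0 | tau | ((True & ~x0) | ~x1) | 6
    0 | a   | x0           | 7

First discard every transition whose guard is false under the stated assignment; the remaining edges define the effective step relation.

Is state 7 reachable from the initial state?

After dropping false guards: 13 live edges.
Layer 0: {0}
Layer 1: {6}  now seen {0,6}
Layer 2: {1,3}  now seen {0,1,3,6}
Layer 3: {2,5}  now seen {0,1,2,3,5,6}
Reach set: {0,1,2,3,5,6}

Answer: UNREACHABLE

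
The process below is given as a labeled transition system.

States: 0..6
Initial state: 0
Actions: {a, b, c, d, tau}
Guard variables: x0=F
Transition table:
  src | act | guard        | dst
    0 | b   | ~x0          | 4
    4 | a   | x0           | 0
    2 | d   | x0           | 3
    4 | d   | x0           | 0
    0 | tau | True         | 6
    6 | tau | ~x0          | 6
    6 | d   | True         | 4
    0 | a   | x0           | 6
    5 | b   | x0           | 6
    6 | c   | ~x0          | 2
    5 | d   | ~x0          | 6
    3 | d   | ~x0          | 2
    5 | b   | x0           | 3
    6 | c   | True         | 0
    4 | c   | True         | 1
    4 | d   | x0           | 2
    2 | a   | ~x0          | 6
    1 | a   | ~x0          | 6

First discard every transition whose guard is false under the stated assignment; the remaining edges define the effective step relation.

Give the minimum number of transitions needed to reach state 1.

Answer: 2

Analysis:
Breadth-first toward 1:
  L0 = {0}
  L1 = {4,6}
  L2 = {1,2}
first hit 1 at d=2 via b·c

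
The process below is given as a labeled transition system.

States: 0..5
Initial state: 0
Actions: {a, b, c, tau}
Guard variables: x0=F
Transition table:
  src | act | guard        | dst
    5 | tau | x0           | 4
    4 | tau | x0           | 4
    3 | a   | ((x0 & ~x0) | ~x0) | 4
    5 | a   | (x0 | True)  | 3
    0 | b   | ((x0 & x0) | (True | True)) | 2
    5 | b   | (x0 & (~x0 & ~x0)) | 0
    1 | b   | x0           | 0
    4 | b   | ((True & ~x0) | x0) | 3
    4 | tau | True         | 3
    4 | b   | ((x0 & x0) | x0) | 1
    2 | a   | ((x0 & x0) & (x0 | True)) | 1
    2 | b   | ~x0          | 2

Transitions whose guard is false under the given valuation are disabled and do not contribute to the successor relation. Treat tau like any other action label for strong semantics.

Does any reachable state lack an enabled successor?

Answer: DEADLOCK-FREE

Analysis:
Reachable = {0,2}
  0: b→2  [1 out]
  2: b→2  [1 out]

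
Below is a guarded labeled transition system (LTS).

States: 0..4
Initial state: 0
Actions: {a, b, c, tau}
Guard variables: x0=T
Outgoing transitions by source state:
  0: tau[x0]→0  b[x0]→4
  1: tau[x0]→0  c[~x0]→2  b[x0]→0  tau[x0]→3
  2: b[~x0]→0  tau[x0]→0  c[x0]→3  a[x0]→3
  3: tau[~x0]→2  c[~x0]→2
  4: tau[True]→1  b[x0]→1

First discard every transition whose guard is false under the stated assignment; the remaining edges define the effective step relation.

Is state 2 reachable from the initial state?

Answer: UNREACHABLE

Working:
10 transition(s) survive guard evaluation.
Layer 0: {0}
Layer 1: {4}  cumulative {0,4}
Layer 2: {1}  cumulative {0,1,4}
Layer 3: {3}  cumulative {0,1,3,4}
Reach set: {0,1,3,4}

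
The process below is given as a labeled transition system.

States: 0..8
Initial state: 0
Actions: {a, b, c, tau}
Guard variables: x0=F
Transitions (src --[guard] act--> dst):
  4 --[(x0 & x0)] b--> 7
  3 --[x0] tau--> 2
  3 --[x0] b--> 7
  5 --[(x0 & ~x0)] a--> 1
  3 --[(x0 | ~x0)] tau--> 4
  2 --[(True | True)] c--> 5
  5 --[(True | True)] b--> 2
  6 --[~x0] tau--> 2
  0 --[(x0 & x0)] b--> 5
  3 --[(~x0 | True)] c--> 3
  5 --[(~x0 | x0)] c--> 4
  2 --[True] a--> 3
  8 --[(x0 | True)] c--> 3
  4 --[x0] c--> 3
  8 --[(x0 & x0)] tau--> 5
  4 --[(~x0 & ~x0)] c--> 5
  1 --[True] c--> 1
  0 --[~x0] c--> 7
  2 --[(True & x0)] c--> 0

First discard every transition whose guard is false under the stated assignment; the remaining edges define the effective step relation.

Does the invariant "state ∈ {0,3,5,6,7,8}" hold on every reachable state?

Allowed set {0,3,5,6,7,8}
R = {0,7}
  0: safe
  7: safe

Answer: INVARIANT HOLDS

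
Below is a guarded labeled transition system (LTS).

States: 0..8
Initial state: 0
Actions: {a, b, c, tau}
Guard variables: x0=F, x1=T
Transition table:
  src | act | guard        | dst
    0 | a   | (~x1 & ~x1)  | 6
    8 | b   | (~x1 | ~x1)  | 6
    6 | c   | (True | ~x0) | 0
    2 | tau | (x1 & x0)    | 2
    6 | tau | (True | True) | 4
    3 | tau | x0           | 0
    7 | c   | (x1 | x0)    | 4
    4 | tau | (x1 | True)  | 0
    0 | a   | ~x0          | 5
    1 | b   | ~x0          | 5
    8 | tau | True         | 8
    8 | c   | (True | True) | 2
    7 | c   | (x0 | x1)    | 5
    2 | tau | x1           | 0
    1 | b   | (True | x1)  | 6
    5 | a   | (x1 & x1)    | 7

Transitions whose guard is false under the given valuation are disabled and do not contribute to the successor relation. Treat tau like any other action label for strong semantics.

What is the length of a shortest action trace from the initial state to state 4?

Answer: 3

Analysis:
Layered search for 4:
  Layer 0: {0}
  Layer 1: {5}
  Layer 2: {7}
  Layer 3: {4}
4 enters at depth 3; path a·a·c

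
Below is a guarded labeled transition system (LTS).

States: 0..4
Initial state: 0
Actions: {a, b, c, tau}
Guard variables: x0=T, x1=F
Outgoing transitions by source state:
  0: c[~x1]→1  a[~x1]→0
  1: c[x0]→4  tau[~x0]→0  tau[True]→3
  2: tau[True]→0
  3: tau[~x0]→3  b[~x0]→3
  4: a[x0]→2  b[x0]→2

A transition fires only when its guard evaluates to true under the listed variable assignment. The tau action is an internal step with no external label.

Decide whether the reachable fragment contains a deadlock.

Answer: DEADLOCK at state 3

Working:
R = {0,1,2,3,4}
  0: a→0  c→1  [2 out]
  1: c→4  tau→3  [2 out]
  2: tau→0  [1 out]
  3: ∅  [STUCK]
  4: a→2  b→2  [2 out]
trace reaching 3: c·tau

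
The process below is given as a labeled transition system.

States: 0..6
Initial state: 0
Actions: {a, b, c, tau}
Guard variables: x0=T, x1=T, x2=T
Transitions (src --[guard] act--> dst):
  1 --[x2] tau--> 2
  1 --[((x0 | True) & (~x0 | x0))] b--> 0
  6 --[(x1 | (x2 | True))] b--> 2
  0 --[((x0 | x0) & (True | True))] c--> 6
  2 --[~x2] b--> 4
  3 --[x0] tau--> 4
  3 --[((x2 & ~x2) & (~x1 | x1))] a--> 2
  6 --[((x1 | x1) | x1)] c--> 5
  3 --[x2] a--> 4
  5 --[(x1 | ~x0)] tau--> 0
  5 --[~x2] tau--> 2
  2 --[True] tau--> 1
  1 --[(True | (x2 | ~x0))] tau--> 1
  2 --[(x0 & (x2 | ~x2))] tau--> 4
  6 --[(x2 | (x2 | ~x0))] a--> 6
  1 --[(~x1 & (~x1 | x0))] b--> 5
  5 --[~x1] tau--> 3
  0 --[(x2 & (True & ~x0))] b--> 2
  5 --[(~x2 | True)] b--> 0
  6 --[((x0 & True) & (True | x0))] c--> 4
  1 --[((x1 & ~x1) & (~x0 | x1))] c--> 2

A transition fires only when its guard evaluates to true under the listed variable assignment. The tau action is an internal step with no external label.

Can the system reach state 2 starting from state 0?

Answer: REACHABLE

Trace:
14 transition(s) survive guard evaluation.
L0 = {0}
L1 = {6}  now seen {0,6}
L2 = {2,4,5}  now seen {0,2,4,5,6}
L3 = {1}  now seen {0,1,2,4,5,6}
R = {0,1,2,4,5,6}
witness 2: c·b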